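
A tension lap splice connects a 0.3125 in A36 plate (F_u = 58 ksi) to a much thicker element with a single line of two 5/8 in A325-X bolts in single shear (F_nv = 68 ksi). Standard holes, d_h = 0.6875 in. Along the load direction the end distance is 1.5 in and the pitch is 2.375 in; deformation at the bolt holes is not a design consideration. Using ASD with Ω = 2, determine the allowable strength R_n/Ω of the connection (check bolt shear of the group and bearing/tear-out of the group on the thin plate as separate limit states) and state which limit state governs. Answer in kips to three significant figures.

Bolt shear: A_b = π·0.625²/4 = 0.3068 in²; R_n = 68 × 0.3068 × 2 × 1 = 41.72 kips → 41.72 / 2 = 20.9 kips.
Bearing (1.5 l_c t F_u ≤ 3.0 d t F_u): upper limit = 3.0·0.625·0.3125·58 = 33.98 kips.
  Edge l_c = 1.5 − 0.6875/2 = 1.156 → r_n = 31.44 kips; interior l_c = 2.375 − 0.6875 = 1.688 → r_n = 33.98 kips.
  R_n,bearing = 1·31.44 + 1·33.98 = 65.42 kips → 65.42 / 2 = 32.7 kips.
Bolt shear governs: 20.9 kips.

20.9 kips (bolt shear governs)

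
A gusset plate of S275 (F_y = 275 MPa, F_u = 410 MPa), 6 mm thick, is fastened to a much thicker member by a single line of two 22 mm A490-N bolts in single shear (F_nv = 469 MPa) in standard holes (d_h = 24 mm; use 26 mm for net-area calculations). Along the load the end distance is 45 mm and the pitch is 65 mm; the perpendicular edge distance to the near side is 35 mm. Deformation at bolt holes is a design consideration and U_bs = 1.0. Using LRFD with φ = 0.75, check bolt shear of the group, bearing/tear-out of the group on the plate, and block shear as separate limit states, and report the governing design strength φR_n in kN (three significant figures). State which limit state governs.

119 kN (block shear governs)

Bolt shear: A_b = π·22²/4 = 380.1 mm²; R_n = 469 × 380.1 × 2 × 1 / 1000 = 356.6 kN → 0.75 × 356.6 = 267 kN.
Bearing: edge l_c = 33, r_n = 97.42 kN; interior l_c = 41, r_n = 121 kN; R_n = 97.42 + 1·121 = 218.4 kN → 164 kN.
Block shear: A_gv = 660, A_nv = 426, A_nt = 132 mm²; R_n = min(0.6F_uA_nv, 0.6F_yA_gv) + U_bs·F_u·A_nt = 158.9 kN → 119 kN.
Block shear governs: 119 kN.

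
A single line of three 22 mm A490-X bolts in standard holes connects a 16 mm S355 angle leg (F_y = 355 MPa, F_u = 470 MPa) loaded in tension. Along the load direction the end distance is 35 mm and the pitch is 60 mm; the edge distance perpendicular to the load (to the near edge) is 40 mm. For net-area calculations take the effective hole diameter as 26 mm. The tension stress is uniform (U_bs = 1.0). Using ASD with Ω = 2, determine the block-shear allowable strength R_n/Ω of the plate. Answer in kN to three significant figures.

Shear plane L_v = 35 + 2·60 = 155 mm; A_gv = 155 × 16 = 2480 mm².
A_nv = (155 − 2.5·26) × 16 = 1440 mm².
A_nt = (40 − 0.5·26) × 16 = 432 mm².
0.6 F_u A_nv = 406.1 kN; 0.6 F_y A_gv = 528.2 kN → shear rupture governs the shear term.
R_n = 406.1 + 1.0 × 470 × 432 / 1000 = 609.1 kN.
Allowable strength R_n/Ω = 609.1 / 2 = 305 kN.

305 kN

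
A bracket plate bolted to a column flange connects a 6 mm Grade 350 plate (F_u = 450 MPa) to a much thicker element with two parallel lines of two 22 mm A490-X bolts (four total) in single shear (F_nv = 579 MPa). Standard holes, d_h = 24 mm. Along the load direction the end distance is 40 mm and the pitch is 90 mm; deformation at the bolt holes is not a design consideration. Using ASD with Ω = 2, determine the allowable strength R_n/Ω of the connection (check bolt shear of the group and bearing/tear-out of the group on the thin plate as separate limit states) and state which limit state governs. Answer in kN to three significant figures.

292 kN (bearing governs)

Bolt shear: A_b = π·22²/4 = 380.1 mm²; R_n = 579 × 380.1 × 4 × 1 / 1000 = 880.4 kN → 880.4 / 2 = 440 kN.
Bearing (1.5 l_c t F_u ≤ 3.0 d t F_u): upper limit = 3.0·22·6·450 / 1000 = 178.2 kN.
  Edge l_c = 40 − 24/2 = 28 → r_n = 113.4 kN; interior l_c = 90 − 24 = 66 → r_n = 178.2 kN.
  R_n,bearing = 2·113.4 + 2·178.2 = 583.2 kN → 583.2 / 2 = 292 kN.
Bearing governs: 292 kN.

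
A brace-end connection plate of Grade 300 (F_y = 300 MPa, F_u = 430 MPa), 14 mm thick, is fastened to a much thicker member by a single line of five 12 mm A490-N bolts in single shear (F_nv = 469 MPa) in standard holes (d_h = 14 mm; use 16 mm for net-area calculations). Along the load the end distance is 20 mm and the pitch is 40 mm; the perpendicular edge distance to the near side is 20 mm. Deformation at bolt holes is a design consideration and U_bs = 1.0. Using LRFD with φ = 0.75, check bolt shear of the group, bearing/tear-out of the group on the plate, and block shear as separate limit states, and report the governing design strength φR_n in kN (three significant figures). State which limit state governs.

199 kN (bolt shear governs)

Bolt shear: A_b = π·12²/4 = 113.1 mm²; R_n = 469 × 113.1 × 5 × 1 / 1000 = 265.2 kN → 0.75 × 265.2 = 199 kN.
Bearing: edge l_c = 13, r_n = 93.91 kN; interior l_c = 26, r_n = 173.4 kN; R_n = 93.91 + 4·173.4 = 787.4 kN → 591 kN.
Block shear: A_gv = 2520, A_nv = 1512, A_nt = 168 mm²; R_n = min(0.6F_uA_nv, 0.6F_yA_gv) + U_bs·F_u·A_nt = 462.3 kN → 347 kN.
Bolt shear governs: 199 kN.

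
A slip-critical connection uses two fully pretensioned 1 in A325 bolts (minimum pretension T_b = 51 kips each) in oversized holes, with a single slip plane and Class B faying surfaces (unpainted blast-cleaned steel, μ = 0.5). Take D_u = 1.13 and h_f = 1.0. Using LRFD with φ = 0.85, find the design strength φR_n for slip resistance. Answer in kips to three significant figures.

R_n = μ · D_u · h_f · T_b · n_s · n_b = 0.5 × 1.13 × 1.0 × 51 × 1 × 2 = 57.63 kips.
Design strength φR_n = 0.85 × 57.63 = 49 kips.

49 kips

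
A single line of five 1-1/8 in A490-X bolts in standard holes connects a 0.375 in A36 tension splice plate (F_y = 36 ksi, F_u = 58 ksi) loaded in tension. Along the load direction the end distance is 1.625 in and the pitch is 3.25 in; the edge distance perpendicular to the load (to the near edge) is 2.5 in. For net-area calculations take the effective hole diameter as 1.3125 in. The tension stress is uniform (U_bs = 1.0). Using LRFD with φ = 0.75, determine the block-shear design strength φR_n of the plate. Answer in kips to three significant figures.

Shear plane L_v = 1.625 + 4·3.25 = 14.62 in; A_gv = 14.62 × 0.375 = 5.484 in².
A_nv = (14.62 − 4.5·1.3125) × 0.375 = 3.27 in².
A_nt = (2.5 − 0.5·1.3125) × 0.375 = 0.6914 in².
0.6 F_u A_nv = 113.8 kips; 0.6 F_y A_gv = 118.5 kips → shear rupture governs the shear term.
R_n = 113.8 + 1.0 × 58 × 0.6914 = 153.9 kips.
Design strength φR_n = 0.75 × 153.9 = 115 kips.

115 kips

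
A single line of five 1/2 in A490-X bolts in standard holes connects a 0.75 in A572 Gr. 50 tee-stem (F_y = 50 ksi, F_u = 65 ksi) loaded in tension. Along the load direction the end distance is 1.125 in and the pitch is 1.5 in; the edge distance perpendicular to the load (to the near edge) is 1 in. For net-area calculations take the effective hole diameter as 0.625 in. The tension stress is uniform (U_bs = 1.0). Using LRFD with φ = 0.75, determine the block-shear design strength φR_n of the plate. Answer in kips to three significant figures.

120 kips

Shear plane L_v = 1.125 + 4·1.5 = 7.125 in; A_gv = 7.125 × 0.75 = 5.344 in².
A_nv = (7.125 − 4.5·0.625) × 0.75 = 3.234 in².
A_nt = (1 − 0.5·0.625) × 0.75 = 0.5156 in².
0.6 F_u A_nv = 126.1 kips; 0.6 F_y A_gv = 160.3 kips → shear rupture governs the shear term.
R_n = 126.1 + 1.0 × 65 × 0.5156 = 159.7 kips.
Design strength φR_n = 0.75 × 159.7 = 120 kips.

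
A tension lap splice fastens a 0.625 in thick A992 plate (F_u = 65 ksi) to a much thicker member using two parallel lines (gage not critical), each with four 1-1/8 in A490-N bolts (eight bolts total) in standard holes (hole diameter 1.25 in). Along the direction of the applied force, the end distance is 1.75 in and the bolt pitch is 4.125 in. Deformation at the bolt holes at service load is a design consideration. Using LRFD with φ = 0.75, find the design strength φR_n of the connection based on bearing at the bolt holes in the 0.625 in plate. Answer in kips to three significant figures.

576 kips

Per bolt r_n = 1.2 l_c t F_u ≤ 2.4 d t F_u; upper limit = 2.4 × 1.125 × 0.625 × 65 = 109.7 kips.
Edge bolt: l_c = 1.75 − 1.25/2 = 1.125 in → 1.2 × 1.125 × 0.625 × 65 = 54.84 → r_n = 54.84 kips.
Interior bolts: l_c = 4.125 − 1.25 = 2.875 in → 1.2 × 2.875 × 0.625 × 65 = 140.2 → r_n = 109.7 kips.
R_n = 2 × 54.84 + 6 × 109.7 = 767.8 kips.
Design strength φR_n = 0.75 × 767.8 = 576 kips.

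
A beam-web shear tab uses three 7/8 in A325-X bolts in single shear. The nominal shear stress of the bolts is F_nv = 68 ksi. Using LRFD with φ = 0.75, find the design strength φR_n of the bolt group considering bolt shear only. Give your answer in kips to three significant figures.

92 kips

A_b = π × 0.875² / 4 = 0.6013 in².
R_n = F_nv · A_b · n · n_s = 68 × 0.6013 × 3 × 1 = 122.7 kips.
Design strength φR_n = 0.75 × 122.7 = 92 kips.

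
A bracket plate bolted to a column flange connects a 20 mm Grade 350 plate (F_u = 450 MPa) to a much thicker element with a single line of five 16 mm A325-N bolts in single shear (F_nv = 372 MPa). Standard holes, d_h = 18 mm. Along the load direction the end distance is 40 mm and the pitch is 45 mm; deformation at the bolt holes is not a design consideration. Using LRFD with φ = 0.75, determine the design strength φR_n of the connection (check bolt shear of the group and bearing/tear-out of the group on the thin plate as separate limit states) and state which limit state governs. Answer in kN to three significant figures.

280 kN (bolt shear governs)

Bolt shear: A_b = π·16²/4 = 201.1 mm²; R_n = 372 × 201.1 × 5 × 1 / 1000 = 374 kN → 0.75 × 374 = 280 kN.
Bearing (1.5 l_c t F_u ≤ 3.0 d t F_u): upper limit = 3.0·16·20·450 / 1000 = 432 kN.
  Edge l_c = 40 − 18/2 = 31 → r_n = 418.5 kN; interior l_c = 45 − 18 = 27 → r_n = 364.5 kN.
  R_n,bearing = 1·418.5 + 4·364.5 = 1876 kN → 0.75 × 1876 = 1410 kN.
Bolt shear governs: 280 kN.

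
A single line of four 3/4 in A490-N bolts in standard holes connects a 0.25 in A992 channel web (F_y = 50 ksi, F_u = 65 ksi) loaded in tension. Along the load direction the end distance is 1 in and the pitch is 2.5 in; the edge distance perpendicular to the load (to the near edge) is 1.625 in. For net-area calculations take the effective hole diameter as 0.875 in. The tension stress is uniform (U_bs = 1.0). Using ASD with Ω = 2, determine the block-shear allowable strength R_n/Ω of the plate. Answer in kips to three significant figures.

Shear plane L_v = 1 + 3·2.5 = 8.5 in; A_gv = 8.5 × 0.25 = 2.125 in².
A_nv = (8.5 − 3.5·0.875) × 0.25 = 1.359 in².
A_nt = (1.625 − 0.5·0.875) × 0.25 = 0.2969 in².
0.6 F_u A_nv = 53.02 kips; 0.6 F_y A_gv = 63.75 kips → shear rupture governs the shear term.
R_n = 53.02 + 1.0 × 65 × 0.2969 = 72.31 kips.
Allowable strength R_n/Ω = 72.31 / 2 = 36.2 kips.

36.2 kips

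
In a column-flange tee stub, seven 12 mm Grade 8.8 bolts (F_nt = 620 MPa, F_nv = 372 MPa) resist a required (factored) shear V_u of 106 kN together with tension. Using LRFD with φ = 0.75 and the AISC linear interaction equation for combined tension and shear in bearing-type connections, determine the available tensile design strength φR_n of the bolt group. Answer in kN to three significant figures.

302 kN

A_b = π·12²/4 = 113.1 mm²; f_rv = 106 × 1000 / (7 × 113.1) = 133.9 MPa.
F'_nt = 1.3 F_nt − (F_nt / φF_nv) f_rv = 1.3·620 − (620/(0.75·372))·133.9 = 508.5 MPa, capped at F_nt → F'_nt = 508.5 MPa.
R_n = F'_nt · A_b · n = 508.5 × 113.1 × 7 / 1000 = 402.5 kN.
Design strength φR_n = 0.75 × 402.5 = 302 kN.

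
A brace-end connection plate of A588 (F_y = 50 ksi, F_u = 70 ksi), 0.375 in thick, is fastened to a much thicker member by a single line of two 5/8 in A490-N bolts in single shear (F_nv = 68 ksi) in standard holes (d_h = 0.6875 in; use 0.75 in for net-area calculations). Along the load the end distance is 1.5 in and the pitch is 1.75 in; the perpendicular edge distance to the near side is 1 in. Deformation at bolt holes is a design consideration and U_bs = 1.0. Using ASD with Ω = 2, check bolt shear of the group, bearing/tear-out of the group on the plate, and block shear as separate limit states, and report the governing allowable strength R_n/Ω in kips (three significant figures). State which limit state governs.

Bolt shear: A_b = π·0.625²/4 = 0.3068 in²; R_n = 68 × 0.3068 × 2 × 1 = 41.72 kips → 41.72 / 2 = 20.9 kips.
Bearing: edge l_c = 1.156, r_n = 36.42 kips; interior l_c = 1.062, r_n = 33.47 kips; R_n = 36.42 + 1·33.47 = 69.89 kips → 34.9 kips.
Block shear: A_gv = 1.219, A_nv = 0.7969, A_nt = 0.2344 in²; R_n = min(0.6F_uA_nv, 0.6F_yA_gv) + U_bs·F_u·A_nt = 49.88 kips → 24.9 kips.
Bolt shear governs: 20.9 kips.

20.9 kips (bolt shear governs)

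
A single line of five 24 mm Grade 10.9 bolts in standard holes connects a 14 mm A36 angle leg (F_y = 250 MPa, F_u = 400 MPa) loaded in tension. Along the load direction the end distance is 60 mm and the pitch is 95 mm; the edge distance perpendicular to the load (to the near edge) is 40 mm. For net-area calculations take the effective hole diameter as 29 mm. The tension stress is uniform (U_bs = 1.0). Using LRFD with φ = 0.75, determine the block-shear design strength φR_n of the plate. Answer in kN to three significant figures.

Shear plane L_v = 60 + 4·95 = 440 mm; A_gv = 440 × 14 = 6160 mm².
A_nv = (440 − 4.5·29) × 14 = 4333 mm².
A_nt = (40 − 0.5·29) × 14 = 357 mm².
0.6 F_u A_nv = 1040 kN; 0.6 F_y A_gv = 924 kN → shear yielding governs the shear term.
R_n = 924 + 1.0 × 400 × 357 / 1000 = 1067 kN.
Design strength φR_n = 0.75 × 1067 = 800 kN.

800 kN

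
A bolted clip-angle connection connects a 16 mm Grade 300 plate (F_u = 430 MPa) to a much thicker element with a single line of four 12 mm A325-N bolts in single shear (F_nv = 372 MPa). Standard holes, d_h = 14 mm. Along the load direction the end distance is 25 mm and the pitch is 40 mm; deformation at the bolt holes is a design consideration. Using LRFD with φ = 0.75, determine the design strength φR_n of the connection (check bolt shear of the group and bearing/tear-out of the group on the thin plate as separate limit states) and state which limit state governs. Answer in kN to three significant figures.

126 kN (bolt shear governs)

Bolt shear: A_b = π·12²/4 = 113.1 mm²; R_n = 372 × 113.1 × 4 × 1 / 1000 = 168.3 kN → 0.75 × 168.3 = 126 kN.
Bearing (1.2 l_c t F_u ≤ 2.4 d t F_u): upper limit = 2.4·12·16·430 / 1000 = 198.1 kN.
  Edge l_c = 25 − 14/2 = 18 → r_n = 148.6 kN; interior l_c = 40 − 14 = 26 → r_n = 198.1 kN.
  R_n,bearing = 1·148.6 + 3·198.1 = 743 kN → 0.75 × 743 = 557 kN.
Bolt shear governs: 126 kN.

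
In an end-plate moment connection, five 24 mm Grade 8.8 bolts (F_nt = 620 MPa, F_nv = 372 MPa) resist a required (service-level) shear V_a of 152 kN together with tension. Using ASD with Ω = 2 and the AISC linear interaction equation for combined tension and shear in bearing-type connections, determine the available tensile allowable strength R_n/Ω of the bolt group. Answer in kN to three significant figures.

A_b = π·24²/4 = 452.4 mm²; f_rv = 152 × 1000 / (5 × 452.4) = 67.2 MPa.
F'_nt = 1.3 F_nt − (Ω F_nt / F_nv) f_rv = 1.3·620 − (2·620/372)·67.2 = 582 MPa, capped at F_nt → F'_nt = 582 MPa.
R_n = F'_nt · A_b · n = 582 × 452.4 × 5 / 1000 = 1316 kN.
Allowable strength R_n/Ω = 1316 / 2 = 658 kN.

658 kN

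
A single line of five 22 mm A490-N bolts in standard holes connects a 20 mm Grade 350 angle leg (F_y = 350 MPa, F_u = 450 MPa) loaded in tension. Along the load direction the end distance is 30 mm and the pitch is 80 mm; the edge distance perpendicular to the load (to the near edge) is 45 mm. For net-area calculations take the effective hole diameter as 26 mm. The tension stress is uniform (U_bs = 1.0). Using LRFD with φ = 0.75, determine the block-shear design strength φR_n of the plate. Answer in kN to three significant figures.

1160 kN

Shear plane L_v = 30 + 4·80 = 350 mm; A_gv = 350 × 20 = 7000 mm².
A_nv = (350 − 4.5·26) × 20 = 4660 mm².
A_nt = (45 − 0.5·26) × 20 = 640 mm².
0.6 F_u A_nv = 1258 kN; 0.6 F_y A_gv = 1470 kN → shear rupture governs the shear term.
R_n = 1258 + 1.0 × 450 × 640 / 1000 = 1546 kN.
Design strength φR_n = 0.75 × 1546 = 1160 kN.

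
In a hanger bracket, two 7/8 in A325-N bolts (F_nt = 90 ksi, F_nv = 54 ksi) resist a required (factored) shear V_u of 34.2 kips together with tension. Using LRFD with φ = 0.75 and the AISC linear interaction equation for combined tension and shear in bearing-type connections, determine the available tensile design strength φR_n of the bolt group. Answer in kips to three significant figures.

48.5 kips

A_b = π·0.875²/4 = 0.6013 in²; f_rv = 34.2 / (2 × 0.6013) = 28.44 ksi.
F'_nt = 1.3 F_nt − (F_nt / φF_nv) f_rv = 1.3·90 − (90/(0.75·54))·28.44 = 53.81 ksi, capped at F_nt → F'_nt = 53.81 ksi.
R_n = F'_nt · A_b · n = 53.81 × 0.6013 × 2 = 64.71 kips.
Design strength φR_n = 0.75 × 64.71 = 48.5 kips.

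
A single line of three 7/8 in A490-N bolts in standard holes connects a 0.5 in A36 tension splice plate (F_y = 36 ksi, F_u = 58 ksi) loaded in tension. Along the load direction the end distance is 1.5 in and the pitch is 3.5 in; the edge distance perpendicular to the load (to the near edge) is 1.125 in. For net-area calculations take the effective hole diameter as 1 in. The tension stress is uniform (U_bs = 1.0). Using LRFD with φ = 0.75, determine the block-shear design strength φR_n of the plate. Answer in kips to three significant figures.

Shear plane L_v = 1.5 + 2·3.5 = 8.5 in; A_gv = 8.5 × 0.5 = 4.25 in².
A_nv = (8.5 − 2.5·1) × 0.5 = 3 in².
A_nt = (1.125 − 0.5·1) × 0.5 = 0.3125 in².
0.6 F_u A_nv = 104.4 kips; 0.6 F_y A_gv = 91.8 kips → shear yielding governs the shear term.
R_n = 91.8 + 1.0 × 58 × 0.3125 = 109.9 kips.
Design strength φR_n = 0.75 × 109.9 = 82.4 kips.

82.4 kips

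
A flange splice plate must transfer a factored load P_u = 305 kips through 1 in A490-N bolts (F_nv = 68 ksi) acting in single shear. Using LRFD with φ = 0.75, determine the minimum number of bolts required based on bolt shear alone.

A_b = π·1²/4 = 0.7854 in².
Per-bolt design strength φR_n = 0.75 × 68 × 0.7854 × 1 = 40.06 kips.
n ≥ 305 / 40.06 = 7.614 → use 8 bolts.

8 bolts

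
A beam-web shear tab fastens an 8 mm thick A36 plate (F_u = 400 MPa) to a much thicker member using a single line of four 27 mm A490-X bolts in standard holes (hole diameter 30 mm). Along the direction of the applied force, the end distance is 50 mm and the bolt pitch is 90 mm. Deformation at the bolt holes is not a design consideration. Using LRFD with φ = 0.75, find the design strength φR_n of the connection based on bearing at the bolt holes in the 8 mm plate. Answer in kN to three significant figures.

709 kN

Per bolt r_n = 1.5 l_c t F_u ≤ 3.0 d t F_u; upper limit = 3.0 × 27 × 8 × 400 / 1000 = 259.2 kN.
Edge bolt: l_c = 50 − 30/2 = 35 mm → 1.5 × 35 × 8 × 400 / 1000 = 168 → r_n = 168 kN.
Interior bolts: l_c = 90 − 30 = 60 mm → 1.5 × 60 × 8 × 400 / 1000 = 288 → r_n = 259.2 kN.
R_n = 1 × 168 + 3 × 259.2 = 945.6 kN.
Design strength φR_n = 0.75 × 945.6 = 709 kN.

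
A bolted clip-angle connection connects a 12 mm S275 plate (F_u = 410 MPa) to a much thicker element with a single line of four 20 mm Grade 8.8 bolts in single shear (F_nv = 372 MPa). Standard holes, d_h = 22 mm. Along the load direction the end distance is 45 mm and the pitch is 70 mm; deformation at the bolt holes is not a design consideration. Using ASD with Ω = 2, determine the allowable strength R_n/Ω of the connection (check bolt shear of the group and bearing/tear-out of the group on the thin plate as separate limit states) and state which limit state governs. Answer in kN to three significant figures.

Bolt shear: A_b = π·20²/4 = 314.2 mm²; R_n = 372 × 314.2 × 4 × 1 / 1000 = 467.5 kN → 467.5 / 2 = 234 kN.
Bearing (1.5 l_c t F_u ≤ 3.0 d t F_u): upper limit = 3.0·20·12·410 / 1000 = 295.2 kN.
  Edge l_c = 45 − 22/2 = 34 → r_n = 250.9 kN; interior l_c = 70 − 22 = 48 → r_n = 295.2 kN.
  R_n,bearing = 1·250.9 + 3·295.2 = 1137 kN → 1137 / 2 = 568 kN.
Bolt shear governs: 234 kN.

234 kN (bolt shear governs)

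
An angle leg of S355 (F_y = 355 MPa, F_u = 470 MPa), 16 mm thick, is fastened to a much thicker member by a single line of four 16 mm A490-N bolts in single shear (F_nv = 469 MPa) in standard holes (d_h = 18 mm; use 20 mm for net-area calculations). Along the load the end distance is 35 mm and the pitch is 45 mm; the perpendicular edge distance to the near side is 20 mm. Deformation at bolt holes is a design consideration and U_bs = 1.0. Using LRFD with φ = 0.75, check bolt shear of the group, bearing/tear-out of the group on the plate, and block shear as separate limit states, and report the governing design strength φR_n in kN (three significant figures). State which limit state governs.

283 kN (bolt shear governs)

Bolt shear: A_b = π·16²/4 = 201.1 mm²; R_n = 469 × 201.1 × 4 × 1 / 1000 = 377.2 kN → 0.75 × 377.2 = 283 kN.
Bearing: edge l_c = 26, r_n = 234.6 kN; interior l_c = 27, r_n = 243.6 kN; R_n = 234.6 + 3·243.6 = 965.6 kN → 724 kN.
Block shear: A_gv = 2720, A_nv = 1600, A_nt = 160 mm²; R_n = min(0.6F_uA_nv, 0.6F_yA_gv) + U_bs·F_u·A_nt = 526.4 kN → 395 kN.
Bolt shear governs: 283 kN.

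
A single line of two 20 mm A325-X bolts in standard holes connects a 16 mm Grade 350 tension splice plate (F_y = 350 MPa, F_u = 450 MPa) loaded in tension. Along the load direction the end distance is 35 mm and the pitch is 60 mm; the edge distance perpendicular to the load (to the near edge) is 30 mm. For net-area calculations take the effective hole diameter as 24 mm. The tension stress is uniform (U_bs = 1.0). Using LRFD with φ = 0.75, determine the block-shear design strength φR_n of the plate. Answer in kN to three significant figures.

288 kN

Shear plane L_v = 35 + 1·60 = 95 mm; A_gv = 95 × 16 = 1520 mm².
A_nv = (95 − 1.5·24) × 16 = 944 mm².
A_nt = (30 − 0.5·24) × 16 = 288 mm².
0.6 F_u A_nv = 254.9 kN; 0.6 F_y A_gv = 319.2 kN → shear rupture governs the shear term.
R_n = 254.9 + 1.0 × 450 × 288 / 1000 = 384.5 kN.
Design strength φR_n = 0.75 × 384.5 = 288 kN.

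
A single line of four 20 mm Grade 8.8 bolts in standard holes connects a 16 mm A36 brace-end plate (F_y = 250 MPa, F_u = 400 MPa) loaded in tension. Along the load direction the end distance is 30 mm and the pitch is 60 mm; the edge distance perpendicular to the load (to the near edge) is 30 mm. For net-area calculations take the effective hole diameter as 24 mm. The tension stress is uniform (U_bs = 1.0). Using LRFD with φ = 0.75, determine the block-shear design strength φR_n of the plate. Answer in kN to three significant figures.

449 kN

Shear plane L_v = 30 + 3·60 = 210 mm; A_gv = 210 × 16 = 3360 mm².
A_nv = (210 − 3.5·24) × 16 = 2016 mm².
A_nt = (30 − 0.5·24) × 16 = 288 mm².
0.6 F_u A_nv = 483.8 kN; 0.6 F_y A_gv = 504 kN → shear rupture governs the shear term.
R_n = 483.8 + 1.0 × 400 × 288 / 1000 = 599 kN.
Design strength φR_n = 0.75 × 599 = 449 kN.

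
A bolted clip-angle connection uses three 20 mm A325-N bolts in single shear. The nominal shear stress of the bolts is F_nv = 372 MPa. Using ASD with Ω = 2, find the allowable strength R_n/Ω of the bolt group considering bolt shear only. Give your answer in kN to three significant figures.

A_b = π × 20² / 4 = 314.2 mm².
R_n = F_nv · A_b · n · n_s = 372 × 314.2 × 3 × 1 / 1000 = 350.6 kN.
Allowable strength R_n/Ω = 350.6 / 2 = 175 kN.

175 kN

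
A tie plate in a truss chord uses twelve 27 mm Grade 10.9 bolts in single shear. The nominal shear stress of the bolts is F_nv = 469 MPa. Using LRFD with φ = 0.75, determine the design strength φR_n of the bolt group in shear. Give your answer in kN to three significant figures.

2420 kN

A_b = π × 27² / 4 = 572.6 mm².
R_n = F_nv · A_b · n · n_s = 469 × 572.6 × 12 × 1 / 1000 = 3222 kN.
Design strength φR_n = 0.75 × 3222 = 2420 kN.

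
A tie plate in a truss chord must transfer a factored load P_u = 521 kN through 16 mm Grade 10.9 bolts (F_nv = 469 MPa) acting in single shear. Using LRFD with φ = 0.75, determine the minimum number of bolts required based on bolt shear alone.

8 bolts

A_b = π·16²/4 = 201.1 mm².
Per-bolt design strength φR_n = 0.75 × 469 × 201.1 × 1 / 1000 = 70.72 kN.
n ≥ 521 / 70.72 = 7.367 → use 8 bolts.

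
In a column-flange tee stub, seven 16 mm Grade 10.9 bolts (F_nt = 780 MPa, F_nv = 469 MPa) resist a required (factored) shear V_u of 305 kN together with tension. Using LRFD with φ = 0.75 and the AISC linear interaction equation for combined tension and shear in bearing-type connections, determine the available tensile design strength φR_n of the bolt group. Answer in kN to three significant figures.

563 kN

A_b = π·16²/4 = 201.1 mm²; f_rv = 305 × 1000 / (7 × 201.1) = 216.7 MPa.
F'_nt = 1.3 F_nt − (F_nt / φF_nv) f_rv = 1.3·780 − (780/(0.75·469))·216.7 = 533.5 MPa, capped at F_nt → F'_nt = 533.5 MPa.
R_n = F'_nt · A_b · n = 533.5 × 201.1 × 7 / 1000 = 750.8 kN.
Design strength φR_n = 0.75 × 750.8 = 563 kN.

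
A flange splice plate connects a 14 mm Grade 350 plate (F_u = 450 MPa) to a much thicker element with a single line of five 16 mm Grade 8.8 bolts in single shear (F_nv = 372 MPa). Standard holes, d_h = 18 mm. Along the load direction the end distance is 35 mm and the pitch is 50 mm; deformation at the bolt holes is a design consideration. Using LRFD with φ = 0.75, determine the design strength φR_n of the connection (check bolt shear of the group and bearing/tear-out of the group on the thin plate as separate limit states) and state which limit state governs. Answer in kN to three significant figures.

280 kN (bolt shear governs)

Bolt shear: A_b = π·16²/4 = 201.1 mm²; R_n = 372 × 201.1 × 5 × 1 / 1000 = 374 kN → 0.75 × 374 = 280 kN.
Bearing (1.2 l_c t F_u ≤ 2.4 d t F_u): upper limit = 2.4·16·14·450 / 1000 = 241.9 kN.
  Edge l_c = 35 − 18/2 = 26 → r_n = 196.6 kN; interior l_c = 50 − 18 = 32 → r_n = 241.9 kN.
  R_n,bearing = 1·196.6 + 4·241.9 = 1164 kN → 0.75 × 1164 = 873 kN.
Bolt shear governs: 280 kN.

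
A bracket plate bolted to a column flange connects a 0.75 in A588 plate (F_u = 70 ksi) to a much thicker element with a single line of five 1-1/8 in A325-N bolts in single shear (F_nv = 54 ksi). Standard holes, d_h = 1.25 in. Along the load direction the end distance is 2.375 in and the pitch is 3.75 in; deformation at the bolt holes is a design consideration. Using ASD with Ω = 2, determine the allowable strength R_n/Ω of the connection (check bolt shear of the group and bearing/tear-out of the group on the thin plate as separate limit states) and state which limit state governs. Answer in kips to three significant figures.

134 kips (bolt shear governs)

Bolt shear: A_b = π·1.125²/4 = 0.994 in²; R_n = 54 × 0.994 × 5 × 1 = 268.4 kips → 268.4 / 2 = 134 kips.
Bearing (1.2 l_c t F_u ≤ 2.4 d t F_u): upper limit = 2.4·1.125·0.75·70 = 141.8 kips.
  Edge l_c = 2.375 − 1.25/2 = 1.75 → r_n = 110.3 kips; interior l_c = 3.75 − 1.25 = 2.5 → r_n = 141.8 kips.
  R_n,bearing = 1·110.3 + 4·141.8 = 677.2 kips → 677.2 / 2 = 339 kips.
Bolt shear governs: 134 kips.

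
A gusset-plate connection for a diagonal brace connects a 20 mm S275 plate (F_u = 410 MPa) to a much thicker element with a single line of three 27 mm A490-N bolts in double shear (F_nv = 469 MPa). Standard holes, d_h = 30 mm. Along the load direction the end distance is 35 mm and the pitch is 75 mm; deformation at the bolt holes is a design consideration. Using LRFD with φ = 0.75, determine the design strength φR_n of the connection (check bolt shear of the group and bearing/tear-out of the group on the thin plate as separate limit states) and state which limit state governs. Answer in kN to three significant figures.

Bolt shear: A_b = π·27²/4 = 572.6 mm²; R_n = 469 × 572.6 × 3 × 2 / 1000 = 1611 kN → 0.75 × 1611 = 1210 kN.
Bearing (1.2 l_c t F_u ≤ 2.4 d t F_u): upper limit = 2.4·27·20·410 / 1000 = 531.4 kN.
  Edge l_c = 35 − 30/2 = 20 → r_n = 196.8 kN; interior l_c = 75 − 30 = 45 → r_n = 442.8 kN.
  R_n,bearing = 1·196.8 + 2·442.8 = 1082 kN → 0.75 × 1082 = 812 kN.
Bearing governs: 812 kN.

812 kN (bearing governs)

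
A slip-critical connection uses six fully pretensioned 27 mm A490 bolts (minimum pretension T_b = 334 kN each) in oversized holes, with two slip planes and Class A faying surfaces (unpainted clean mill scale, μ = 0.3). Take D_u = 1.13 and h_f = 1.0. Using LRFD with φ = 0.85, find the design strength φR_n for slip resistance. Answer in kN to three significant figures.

1150 kN

R_n = μ · D_u · h_f · T_b · n_s · n_b = 0.3 × 1.13 × 1.0 × 334 × 2 × 6 = 1359 kN.
Design strength φR_n = 0.85 × 1359 = 1150 kN.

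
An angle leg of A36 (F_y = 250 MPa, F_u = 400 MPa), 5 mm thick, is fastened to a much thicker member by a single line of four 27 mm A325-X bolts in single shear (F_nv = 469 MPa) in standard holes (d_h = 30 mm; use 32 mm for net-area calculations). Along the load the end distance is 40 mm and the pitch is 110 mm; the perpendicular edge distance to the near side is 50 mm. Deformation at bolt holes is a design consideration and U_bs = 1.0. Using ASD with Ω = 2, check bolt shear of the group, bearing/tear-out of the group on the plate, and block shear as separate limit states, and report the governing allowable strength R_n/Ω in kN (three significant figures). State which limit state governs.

Bolt shear: A_b = π·27²/4 = 572.6 mm²; R_n = 469 × 572.6 × 4 × 1 / 1000 = 1074 kN → 1074 / 2 = 537 kN.
Bearing: edge l_c = 25, r_n = 60 kN; interior l_c = 80, r_n = 129.6 kN; R_n = 60 + 3·129.6 = 448.8 kN → 224 kN.
Block shear: A_gv = 1850, A_nv = 1290, A_nt = 170 mm²; R_n = min(0.6F_uA_nv, 0.6F_yA_gv) + U_bs·F_u·A_nt = 345.5 kN → 173 kN.
Block shear governs: 173 kN.

173 kN (block shear governs)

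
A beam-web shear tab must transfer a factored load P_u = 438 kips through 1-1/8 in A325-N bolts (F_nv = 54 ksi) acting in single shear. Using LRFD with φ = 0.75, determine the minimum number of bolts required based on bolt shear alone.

A_b = π·1.125²/4 = 0.994 in².
Per-bolt design strength φR_n = 0.75 × 54 × 0.994 × 1 = 40.26 kips.
n ≥ 438 / 40.26 = 10.88 → use 11 bolts.

11 bolts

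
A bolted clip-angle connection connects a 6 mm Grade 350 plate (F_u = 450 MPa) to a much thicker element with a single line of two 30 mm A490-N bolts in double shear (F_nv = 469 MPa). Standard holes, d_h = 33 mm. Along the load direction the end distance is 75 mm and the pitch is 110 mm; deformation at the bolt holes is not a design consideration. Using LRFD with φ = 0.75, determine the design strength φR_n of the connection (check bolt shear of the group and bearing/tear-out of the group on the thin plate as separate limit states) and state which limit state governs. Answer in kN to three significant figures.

360 kN (bearing governs)

Bolt shear: A_b = π·30²/4 = 706.9 mm²; R_n = 469 × 706.9 × 2 × 2 / 1000 = 1326 kN → 0.75 × 1326 = 995 kN.
Bearing (1.5 l_c t F_u ≤ 3.0 d t F_u): upper limit = 3.0·30·6·450 / 1000 = 243 kN.
  Edge l_c = 75 − 33/2 = 58.5 → r_n = 236.9 kN; interior l_c = 110 − 33 = 77 → r_n = 243 kN.
  R_n,bearing = 1·236.9 + 1·243 = 479.9 kN → 0.75 × 479.9 = 360 kN.
Bearing governs: 360 kN.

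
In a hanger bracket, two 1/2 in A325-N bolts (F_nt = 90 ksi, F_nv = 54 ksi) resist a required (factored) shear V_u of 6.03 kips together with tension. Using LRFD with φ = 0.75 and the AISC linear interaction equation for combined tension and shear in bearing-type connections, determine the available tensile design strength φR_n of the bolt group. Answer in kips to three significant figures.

24.4 kips

A_b = π·0.5²/4 = 0.1963 in²; f_rv = 6.03 / (2 × 0.1963) = 15.36 ksi.
F'_nt = 1.3 F_nt − (F_nt / φF_nv) f_rv = 1.3·90 − (90/(0.75·54))·15.36 = 82.88 ksi, capped at F_nt → F'_nt = 82.88 ksi.
R_n = F'_nt · A_b · n = 82.88 × 0.1963 × 2 = 32.55 kips.
Design strength φR_n = 0.75 × 32.55 = 24.4 kips.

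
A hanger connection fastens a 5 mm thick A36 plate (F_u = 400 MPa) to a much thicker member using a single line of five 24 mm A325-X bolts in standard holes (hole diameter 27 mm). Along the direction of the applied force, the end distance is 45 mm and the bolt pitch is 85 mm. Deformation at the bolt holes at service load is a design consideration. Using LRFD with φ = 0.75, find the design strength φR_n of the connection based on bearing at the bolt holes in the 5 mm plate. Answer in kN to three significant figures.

Per bolt r_n = 1.2 l_c t F_u ≤ 2.4 d t F_u; upper limit = 2.4 × 24 × 5 × 400 / 1000 = 115.2 kN.
Edge bolt: l_c = 45 − 27/2 = 31.5 mm → 1.2 × 31.5 × 5 × 400 / 1000 = 75.6 → r_n = 75.6 kN.
Interior bolts: l_c = 85 − 27 = 58 mm → 1.2 × 58 × 5 × 400 / 1000 = 139.2 → r_n = 115.2 kN.
R_n = 1 × 75.6 + 4 × 115.2 = 536.4 kN.
Design strength φR_n = 0.75 × 536.4 = 402 kN.

402 kN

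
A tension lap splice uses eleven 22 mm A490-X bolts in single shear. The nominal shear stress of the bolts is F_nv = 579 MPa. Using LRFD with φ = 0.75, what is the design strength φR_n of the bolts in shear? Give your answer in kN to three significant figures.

1820 kN

A_b = π × 22² / 4 = 380.1 mm².
R_n = F_nv · A_b · n · n_s = 579 × 380.1 × 11 × 1 / 1000 = 2421 kN.
Design strength φR_n = 0.75 × 2421 = 1820 kN.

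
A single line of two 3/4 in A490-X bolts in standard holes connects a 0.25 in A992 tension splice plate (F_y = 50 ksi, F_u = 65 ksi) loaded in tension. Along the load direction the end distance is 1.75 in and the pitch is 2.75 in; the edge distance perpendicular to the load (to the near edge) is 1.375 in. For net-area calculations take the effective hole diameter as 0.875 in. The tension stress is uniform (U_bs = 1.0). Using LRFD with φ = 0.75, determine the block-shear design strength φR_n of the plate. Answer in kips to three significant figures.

34.7 kips

Shear plane L_v = 1.75 + 1·2.75 = 4.5 in; A_gv = 4.5 × 0.25 = 1.125 in².
A_nv = (4.5 − 1.5·0.875) × 0.25 = 0.7969 in².
A_nt = (1.375 − 0.5·0.875) × 0.25 = 0.2344 in².
0.6 F_u A_nv = 31.08 kips; 0.6 F_y A_gv = 33.75 kips → shear rupture governs the shear term.
R_n = 31.08 + 1.0 × 65 × 0.2344 = 46.31 kips.
Design strength φR_n = 0.75 × 46.31 = 34.7 kips.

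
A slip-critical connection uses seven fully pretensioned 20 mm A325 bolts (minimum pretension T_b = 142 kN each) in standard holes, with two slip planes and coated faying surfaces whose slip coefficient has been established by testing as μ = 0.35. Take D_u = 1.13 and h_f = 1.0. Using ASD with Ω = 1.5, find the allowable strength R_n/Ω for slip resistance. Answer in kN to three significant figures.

R_n = μ · D_u · h_f · T_b · n_s · n_b = 0.35 × 1.13 × 1.0 × 142 × 2 × 7 = 786.3 kN.
Allowable strength R_n/Ω = 786.3 / 1.5 = 524 kN.

524 kN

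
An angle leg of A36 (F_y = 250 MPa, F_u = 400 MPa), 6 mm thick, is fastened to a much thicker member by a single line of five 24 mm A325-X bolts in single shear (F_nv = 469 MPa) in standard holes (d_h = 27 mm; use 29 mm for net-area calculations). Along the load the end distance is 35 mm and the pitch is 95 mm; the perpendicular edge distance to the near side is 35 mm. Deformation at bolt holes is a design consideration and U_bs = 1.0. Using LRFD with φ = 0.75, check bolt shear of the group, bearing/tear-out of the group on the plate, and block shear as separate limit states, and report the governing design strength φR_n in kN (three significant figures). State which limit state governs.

Bolt shear: A_b = π·24²/4 = 452.4 mm²; R_n = 469 × 452.4 × 5 × 1 / 1000 = 1061 kN → 0.75 × 1061 = 796 kN.
Bearing: edge l_c = 21.5, r_n = 61.92 kN; interior l_c = 68, r_n = 138.2 kN; R_n = 61.92 + 4·138.2 = 614.9 kN → 461 kN.
Block shear: A_gv = 2490, A_nv = 1707, A_nt = 123 mm²; R_n = min(0.6F_uA_nv, 0.6F_yA_gv) + U_bs·F_u·A_nt = 422.7 kN → 317 kN.
Block shear governs: 317 kN.

317 kN (block shear governs)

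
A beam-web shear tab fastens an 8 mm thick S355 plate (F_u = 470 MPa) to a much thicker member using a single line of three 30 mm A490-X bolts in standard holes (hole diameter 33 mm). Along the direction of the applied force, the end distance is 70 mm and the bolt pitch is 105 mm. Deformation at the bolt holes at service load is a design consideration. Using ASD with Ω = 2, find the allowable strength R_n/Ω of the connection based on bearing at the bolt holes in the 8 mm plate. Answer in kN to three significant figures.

Per bolt r_n = 1.2 l_c t F_u ≤ 2.4 d t F_u; upper limit = 2.4 × 30 × 8 × 470 / 1000 = 270.7 kN.
Edge bolt: l_c = 70 − 33/2 = 53.5 mm → 1.2 × 53.5 × 8 × 470 / 1000 = 241.4 → r_n = 241.4 kN.
Interior bolts: l_c = 105 − 33 = 72 mm → 1.2 × 72 × 8 × 470 / 1000 = 324.9 → r_n = 270.7 kN.
R_n = 1 × 241.4 + 2 × 270.7 = 782.8 kN.
Allowable strength R_n/Ω = 782.8 / 2 = 391 kN.

391 kN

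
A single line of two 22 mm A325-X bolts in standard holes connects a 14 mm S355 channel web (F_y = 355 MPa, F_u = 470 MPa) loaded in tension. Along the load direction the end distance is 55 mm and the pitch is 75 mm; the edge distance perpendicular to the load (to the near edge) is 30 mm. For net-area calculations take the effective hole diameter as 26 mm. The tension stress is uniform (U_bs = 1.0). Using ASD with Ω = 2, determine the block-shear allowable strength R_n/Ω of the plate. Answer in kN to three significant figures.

236 kN

Shear plane L_v = 55 + 1·75 = 130 mm; A_gv = 130 × 14 = 1820 mm².
A_nv = (130 − 1.5·26) × 14 = 1274 mm².
A_nt = (30 − 0.5·26) × 14 = 238 mm².
0.6 F_u A_nv = 359.3 kN; 0.6 F_y A_gv = 387.7 kN → shear rupture governs the shear term.
R_n = 359.3 + 1.0 × 470 × 238 / 1000 = 471.1 kN.
Allowable strength R_n/Ω = 471.1 / 2 = 236 kN.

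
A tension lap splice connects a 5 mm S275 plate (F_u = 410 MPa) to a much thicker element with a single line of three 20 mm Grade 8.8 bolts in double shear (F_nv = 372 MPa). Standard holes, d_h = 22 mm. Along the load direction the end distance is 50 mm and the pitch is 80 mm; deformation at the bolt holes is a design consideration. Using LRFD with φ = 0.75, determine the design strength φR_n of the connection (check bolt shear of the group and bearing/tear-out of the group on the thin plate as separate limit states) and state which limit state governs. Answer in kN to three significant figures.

220 kN (bearing governs)

Bolt shear: A_b = π·20²/4 = 314.2 mm²; R_n = 372 × 314.2 × 3 × 2 / 1000 = 701.2 kN → 0.75 × 701.2 = 526 kN.
Bearing (1.2 l_c t F_u ≤ 2.4 d t F_u): upper limit = 2.4·20·5·410 / 1000 = 98.4 kN.
  Edge l_c = 50 − 22/2 = 39 → r_n = 95.94 kN; interior l_c = 80 − 22 = 58 → r_n = 98.4 kN.
  R_n,bearing = 1·95.94 + 2·98.4 = 292.7 kN → 0.75 × 292.7 = 220 kN.
Bearing governs: 220 kN.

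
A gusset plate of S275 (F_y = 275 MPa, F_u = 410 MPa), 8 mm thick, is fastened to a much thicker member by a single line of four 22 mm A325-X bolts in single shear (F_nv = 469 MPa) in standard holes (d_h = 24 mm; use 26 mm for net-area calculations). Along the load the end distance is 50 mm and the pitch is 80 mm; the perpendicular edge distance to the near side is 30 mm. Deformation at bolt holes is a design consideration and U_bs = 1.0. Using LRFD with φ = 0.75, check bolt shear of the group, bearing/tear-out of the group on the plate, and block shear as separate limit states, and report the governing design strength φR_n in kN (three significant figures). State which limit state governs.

329 kN (block shear governs)

Bolt shear: A_b = π·22²/4 = 380.1 mm²; R_n = 469 × 380.1 × 4 × 1 / 1000 = 713.1 kN → 0.75 × 713.1 = 535 kN.
Bearing: edge l_c = 38, r_n = 149.6 kN; interior l_c = 56, r_n = 173.2 kN; R_n = 149.6 + 3·173.2 = 669.1 kN → 502 kN.
Block shear: A_gv = 2320, A_nv = 1592, A_nt = 136 mm²; R_n = min(0.6F_uA_nv, 0.6F_yA_gv) + U_bs·F_u·A_nt = 438.6 kN → 329 kN.
Block shear governs: 329 kN.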